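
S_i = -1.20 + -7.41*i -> [-1.2, -8.61, -16.02, -23.43, -30.84]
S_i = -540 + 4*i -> [-540, -536, -532, -528, -524]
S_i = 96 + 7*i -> [96, 103, 110, 117, 124]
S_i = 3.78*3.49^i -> [3.78, 13.19, 46.04, 160.68, 560.78]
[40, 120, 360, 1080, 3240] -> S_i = 40*3^i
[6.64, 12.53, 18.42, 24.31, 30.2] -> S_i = 6.64 + 5.89*i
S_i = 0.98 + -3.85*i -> [0.98, -2.87, -6.72, -10.57, -14.42]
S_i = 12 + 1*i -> [12, 13, 14, 15, 16]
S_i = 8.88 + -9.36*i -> [8.88, -0.48, -9.84, -19.2, -28.56]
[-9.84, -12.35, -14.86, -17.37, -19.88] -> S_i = -9.84 + -2.51*i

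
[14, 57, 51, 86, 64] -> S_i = Random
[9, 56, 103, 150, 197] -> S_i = 9 + 47*i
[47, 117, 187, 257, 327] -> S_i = 47 + 70*i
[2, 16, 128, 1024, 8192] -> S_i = 2*8^i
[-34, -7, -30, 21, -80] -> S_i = Random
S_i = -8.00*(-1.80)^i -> [-8.0, 14.4, -25.92, 46.66, -83.98]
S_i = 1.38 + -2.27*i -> [1.38, -0.89, -3.16, -5.43, -7.7]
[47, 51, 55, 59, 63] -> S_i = 47 + 4*i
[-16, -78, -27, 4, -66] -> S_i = Random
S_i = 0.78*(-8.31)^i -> [0.78, -6.48, 53.86, -447.61, 3719.62]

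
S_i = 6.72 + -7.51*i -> [6.72, -0.79, -8.3, -15.81, -23.32]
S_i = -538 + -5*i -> [-538, -543, -548, -553, -558]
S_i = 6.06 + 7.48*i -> [6.06, 13.54, 21.02, 28.5, 35.98]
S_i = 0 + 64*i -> [0, 64, 128, 192, 256]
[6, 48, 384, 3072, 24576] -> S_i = 6*8^i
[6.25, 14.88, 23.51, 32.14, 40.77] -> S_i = 6.25 + 8.63*i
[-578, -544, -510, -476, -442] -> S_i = -578 + 34*i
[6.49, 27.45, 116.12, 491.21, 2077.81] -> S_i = 6.49*4.23^i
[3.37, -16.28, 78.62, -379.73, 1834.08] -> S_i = 3.37*(-4.83)^i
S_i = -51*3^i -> [-51, -153, -459, -1377, -4131]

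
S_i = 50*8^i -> [50, 400, 3200, 25600, 204800]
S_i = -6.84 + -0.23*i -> [-6.84, -7.07, -7.3, -7.53, -7.76]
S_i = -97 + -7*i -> [-97, -104, -111, -118, -125]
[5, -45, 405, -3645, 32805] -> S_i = 5*-9^i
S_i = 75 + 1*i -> [75, 76, 77, 78, 79]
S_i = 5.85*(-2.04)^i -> [5.85, -11.93, 24.35, -49.66, 101.32]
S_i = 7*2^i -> [7, 14, 28, 56, 112]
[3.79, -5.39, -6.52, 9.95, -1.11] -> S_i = Random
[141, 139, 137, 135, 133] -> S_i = 141 + -2*i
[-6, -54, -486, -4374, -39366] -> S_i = -6*9^i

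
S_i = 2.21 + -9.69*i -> [2.21, -7.48, -17.17, -26.86, -36.55]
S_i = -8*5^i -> [-8, -40, -200, -1000, -5000]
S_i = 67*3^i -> [67, 201, 603, 1809, 5427]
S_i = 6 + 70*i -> [6, 76, 146, 216, 286]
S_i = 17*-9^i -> [17, -153, 1377, -12393, 111537]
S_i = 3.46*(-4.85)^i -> [3.46, -16.78, 81.39, -394.73, 1914.45]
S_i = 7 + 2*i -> [7, 9, 11, 13, 15]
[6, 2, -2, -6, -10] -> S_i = 6 + -4*i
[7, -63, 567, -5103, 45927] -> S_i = 7*-9^i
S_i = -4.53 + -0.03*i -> [-4.53, -4.56, -4.59, -4.62, -4.65]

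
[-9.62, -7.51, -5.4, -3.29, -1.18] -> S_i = -9.62 + 2.11*i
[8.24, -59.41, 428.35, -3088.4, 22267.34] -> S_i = 8.24*(-7.21)^i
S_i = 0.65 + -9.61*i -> [0.65, -8.96, -18.57, -28.18, -37.79]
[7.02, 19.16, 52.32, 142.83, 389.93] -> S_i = 7.02*2.73^i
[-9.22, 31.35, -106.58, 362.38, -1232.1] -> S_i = -9.22*(-3.40)^i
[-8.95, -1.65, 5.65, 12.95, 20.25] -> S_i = -8.95 + 7.30*i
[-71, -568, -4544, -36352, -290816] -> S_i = -71*8^i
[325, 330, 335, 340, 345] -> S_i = 325 + 5*i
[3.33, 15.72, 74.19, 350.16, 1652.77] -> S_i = 3.33*4.72^i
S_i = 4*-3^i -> [4, -12, 36, -108, 324]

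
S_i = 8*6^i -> [8, 48, 288, 1728, 10368]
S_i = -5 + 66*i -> [-5, 61, 127, 193, 259]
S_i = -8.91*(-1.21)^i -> [-8.91, 10.78, -13.05, 15.78, -19.1]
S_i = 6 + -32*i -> [6, -26, -58, -90, -122]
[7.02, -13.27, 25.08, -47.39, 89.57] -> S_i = 7.02*(-1.89)^i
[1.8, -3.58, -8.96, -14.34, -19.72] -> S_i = 1.80 + -5.38*i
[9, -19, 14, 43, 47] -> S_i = Random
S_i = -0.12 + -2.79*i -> [-0.12, -2.91, -5.7, -8.49, -11.28]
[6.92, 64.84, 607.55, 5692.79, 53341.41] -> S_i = 6.92*9.37^i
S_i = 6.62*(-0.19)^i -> [6.62, -1.26, 0.24, -0.05, 0.01]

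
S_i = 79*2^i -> [79, 158, 316, 632, 1264]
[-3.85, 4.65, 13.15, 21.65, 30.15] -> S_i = -3.85 + 8.50*i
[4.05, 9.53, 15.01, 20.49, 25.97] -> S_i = 4.05 + 5.48*i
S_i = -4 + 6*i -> [-4, 2, 8, 14, 20]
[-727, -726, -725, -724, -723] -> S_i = -727 + 1*i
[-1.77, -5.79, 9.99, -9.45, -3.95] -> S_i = Random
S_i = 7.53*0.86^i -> [7.53, 6.48, 5.57, 4.79, 4.12]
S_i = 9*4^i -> [9, 36, 144, 576, 2304]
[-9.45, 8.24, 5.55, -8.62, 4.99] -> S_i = Random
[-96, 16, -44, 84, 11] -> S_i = Random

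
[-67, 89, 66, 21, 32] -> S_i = Random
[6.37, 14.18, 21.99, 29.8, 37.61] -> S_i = 6.37 + 7.81*i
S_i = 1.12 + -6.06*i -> [1.12, -4.94, -11.0, -17.06, -23.12]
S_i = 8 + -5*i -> [8, 3, -2, -7, -12]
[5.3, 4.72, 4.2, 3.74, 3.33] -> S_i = 5.30*0.89^i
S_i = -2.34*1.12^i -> [-2.34, -2.62, -2.94, -3.29, -3.68]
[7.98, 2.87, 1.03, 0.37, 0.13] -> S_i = 7.98*0.36^i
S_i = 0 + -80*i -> [0, -80, -160, -240, -320]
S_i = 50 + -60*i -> [50, -10, -70, -130, -190]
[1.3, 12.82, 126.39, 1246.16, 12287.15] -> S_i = 1.30*9.86^i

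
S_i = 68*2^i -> [68, 136, 272, 544, 1088]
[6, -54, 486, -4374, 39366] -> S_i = 6*-9^i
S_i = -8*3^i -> [-8, -24, -72, -216, -648]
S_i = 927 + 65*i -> [927, 992, 1057, 1122, 1187]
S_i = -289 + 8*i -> [-289, -281, -273, -265, -257]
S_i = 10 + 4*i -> [10, 14, 18, 22, 26]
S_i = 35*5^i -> [35, 175, 875, 4375, 21875]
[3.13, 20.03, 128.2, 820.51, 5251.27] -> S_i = 3.13*6.40^i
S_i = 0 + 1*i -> [0, 1, 2, 3, 4]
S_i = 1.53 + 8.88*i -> [1.53, 10.41, 19.29, 28.17, 37.05]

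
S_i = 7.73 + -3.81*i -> [7.73, 3.92, 0.11, -3.7, -7.51]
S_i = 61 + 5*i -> [61, 66, 71, 76, 81]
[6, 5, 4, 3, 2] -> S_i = 6 + -1*i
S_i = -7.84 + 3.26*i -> [-7.84, -4.58, -1.32, 1.94, 5.2]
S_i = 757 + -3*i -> [757, 754, 751, 748, 745]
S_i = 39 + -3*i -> [39, 36, 33, 30, 27]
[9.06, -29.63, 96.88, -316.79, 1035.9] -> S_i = 9.06*(-3.27)^i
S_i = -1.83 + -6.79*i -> [-1.83, -8.62, -15.41, -22.2, -28.99]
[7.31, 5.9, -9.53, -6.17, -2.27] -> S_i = Random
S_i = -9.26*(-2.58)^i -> [-9.26, 23.89, -61.64, 159.03, -410.29]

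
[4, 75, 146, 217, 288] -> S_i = 4 + 71*i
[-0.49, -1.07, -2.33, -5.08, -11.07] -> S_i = -0.49*2.18^i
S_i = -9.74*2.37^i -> [-9.74, -23.08, -54.71, -129.66, -307.29]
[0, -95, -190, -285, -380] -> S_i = 0 + -95*i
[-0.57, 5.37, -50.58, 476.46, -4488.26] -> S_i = -0.57*(-9.42)^i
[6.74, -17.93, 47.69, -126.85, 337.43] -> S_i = 6.74*(-2.66)^i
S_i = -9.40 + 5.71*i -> [-9.4, -3.69, 2.02, 7.73, 13.44]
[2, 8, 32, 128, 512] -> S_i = 2*4^i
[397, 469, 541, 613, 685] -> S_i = 397 + 72*i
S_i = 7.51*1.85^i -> [7.51, 13.89, 25.7, 47.55, 87.97]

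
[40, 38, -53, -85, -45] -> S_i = Random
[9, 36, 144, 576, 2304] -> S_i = 9*4^i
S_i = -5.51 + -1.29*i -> [-5.51, -6.8, -8.09, -9.38, -10.67]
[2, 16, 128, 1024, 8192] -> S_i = 2*8^i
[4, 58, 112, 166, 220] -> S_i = 4 + 54*i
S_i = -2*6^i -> [-2, -12, -72, -432, -2592]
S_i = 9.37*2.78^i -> [9.37, 26.05, 72.42, 201.31, 559.65]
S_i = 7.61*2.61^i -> [7.61, 19.86, 51.84, 135.3, 353.14]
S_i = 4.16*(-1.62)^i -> [4.16, -6.74, 10.92, -17.69, 28.65]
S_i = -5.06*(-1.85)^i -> [-5.06, 9.36, -17.32, 32.04, -59.27]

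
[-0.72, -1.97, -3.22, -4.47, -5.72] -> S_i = -0.72 + -1.25*i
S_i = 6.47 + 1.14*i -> [6.47, 7.61, 8.75, 9.89, 11.03]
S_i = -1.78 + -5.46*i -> [-1.78, -7.24, -12.7, -18.16, -23.62]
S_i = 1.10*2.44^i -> [1.1, 2.68, 6.55, 15.98, 38.99]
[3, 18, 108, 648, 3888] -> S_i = 3*6^i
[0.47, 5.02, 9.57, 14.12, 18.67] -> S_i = 0.47 + 4.55*i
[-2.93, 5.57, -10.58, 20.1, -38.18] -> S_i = -2.93*(-1.90)^i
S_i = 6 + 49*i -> [6, 55, 104, 153, 202]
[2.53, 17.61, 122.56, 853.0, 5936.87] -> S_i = 2.53*6.96^i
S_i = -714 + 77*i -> [-714, -637, -560, -483, -406]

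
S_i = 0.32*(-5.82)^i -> [0.32, -1.86, 10.84, -63.08, 367.15]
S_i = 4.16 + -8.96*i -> [4.16, -4.8, -13.76, -22.72, -31.68]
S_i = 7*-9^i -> [7, -63, 567, -5103, 45927]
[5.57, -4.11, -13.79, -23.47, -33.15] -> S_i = 5.57 + -9.68*i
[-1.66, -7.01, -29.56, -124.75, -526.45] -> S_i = -1.66*4.22^i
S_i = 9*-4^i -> [9, -36, 144, -576, 2304]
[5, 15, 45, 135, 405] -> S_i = 5*3^i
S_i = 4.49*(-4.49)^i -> [4.49, -20.16, 90.52, -406.43, 1824.87]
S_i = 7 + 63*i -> [7, 70, 133, 196, 259]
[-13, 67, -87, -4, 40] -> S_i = Random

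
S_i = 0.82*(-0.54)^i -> [0.82, -0.44, 0.24, -0.13, 0.07]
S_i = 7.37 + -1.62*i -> [7.37, 5.75, 4.13, 2.51, 0.89]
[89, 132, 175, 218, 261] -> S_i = 89 + 43*i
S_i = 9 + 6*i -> [9, 15, 21, 27, 33]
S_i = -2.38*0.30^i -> [-2.38, -0.71, -0.21, -0.06, -0.02]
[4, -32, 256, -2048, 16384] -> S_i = 4*-8^i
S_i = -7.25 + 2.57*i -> [-7.25, -4.68, -2.11, 0.46, 3.03]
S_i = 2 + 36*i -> [2, 38, 74, 110, 146]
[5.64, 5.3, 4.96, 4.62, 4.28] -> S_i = 5.64 + -0.34*i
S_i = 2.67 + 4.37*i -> [2.67, 7.04, 11.41, 15.78, 20.15]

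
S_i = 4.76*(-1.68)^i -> [4.76, -8.0, 13.43, -22.57, 37.92]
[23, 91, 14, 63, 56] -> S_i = Random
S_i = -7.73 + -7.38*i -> [-7.73, -15.11, -22.49, -29.87, -37.25]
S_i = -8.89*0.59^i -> [-8.89, -5.25, -3.09, -1.83, -1.08]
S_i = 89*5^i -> [89, 445, 2225, 11125, 55625]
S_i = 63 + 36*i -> [63, 99, 135, 171, 207]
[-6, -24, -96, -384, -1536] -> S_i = -6*4^i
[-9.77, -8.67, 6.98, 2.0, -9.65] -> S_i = Random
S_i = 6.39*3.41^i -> [6.39, 21.79, 74.3, 253.38, 864.01]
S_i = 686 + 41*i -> [686, 727, 768, 809, 850]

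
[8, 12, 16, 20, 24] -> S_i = 8 + 4*i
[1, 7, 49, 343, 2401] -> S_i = 1*7^i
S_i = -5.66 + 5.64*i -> [-5.66, -0.02, 5.62, 11.26, 16.9]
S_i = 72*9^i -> [72, 648, 5832, 52488, 472392]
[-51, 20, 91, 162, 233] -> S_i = -51 + 71*i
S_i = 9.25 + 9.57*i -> [9.25, 18.82, 28.39, 37.96, 47.53]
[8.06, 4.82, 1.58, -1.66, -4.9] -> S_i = 8.06 + -3.24*i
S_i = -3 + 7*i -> [-3, 4, 11, 18, 25]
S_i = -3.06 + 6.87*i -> [-3.06, 3.81, 10.68, 17.55, 24.42]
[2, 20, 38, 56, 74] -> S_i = 2 + 18*i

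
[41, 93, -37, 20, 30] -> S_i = Random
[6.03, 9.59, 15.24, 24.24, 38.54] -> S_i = 6.03*1.59^i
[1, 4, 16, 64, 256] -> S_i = 1*4^i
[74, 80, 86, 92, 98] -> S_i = 74 + 6*i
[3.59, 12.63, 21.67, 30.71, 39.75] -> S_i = 3.59 + 9.04*i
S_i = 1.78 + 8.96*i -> [1.78, 10.74, 19.7, 28.66, 37.62]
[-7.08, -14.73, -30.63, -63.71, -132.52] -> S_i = -7.08*2.08^i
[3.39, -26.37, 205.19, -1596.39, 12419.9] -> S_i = 3.39*(-7.78)^i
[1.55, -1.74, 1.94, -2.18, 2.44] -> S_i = 1.55*(-1.12)^i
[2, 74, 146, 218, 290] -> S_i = 2 + 72*i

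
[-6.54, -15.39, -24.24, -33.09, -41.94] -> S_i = -6.54 + -8.85*i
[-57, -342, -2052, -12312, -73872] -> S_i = -57*6^i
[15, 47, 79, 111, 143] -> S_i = 15 + 32*i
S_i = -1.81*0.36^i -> [-1.81, -0.65, -0.23, -0.08, -0.03]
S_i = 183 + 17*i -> [183, 200, 217, 234, 251]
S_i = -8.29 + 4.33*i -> [-8.29, -3.96, 0.37, 4.7, 9.03]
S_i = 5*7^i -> [5, 35, 245, 1715, 12005]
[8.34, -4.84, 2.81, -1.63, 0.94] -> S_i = 8.34*(-0.58)^i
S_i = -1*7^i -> [-1, -7, -49, -343, -2401]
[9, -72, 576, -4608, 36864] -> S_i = 9*-8^i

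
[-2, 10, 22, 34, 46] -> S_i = -2 + 12*i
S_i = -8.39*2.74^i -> [-8.39, -22.99, -62.99, -172.59, -472.89]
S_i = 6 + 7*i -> [6, 13, 20, 27, 34]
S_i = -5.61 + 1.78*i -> [-5.61, -3.83, -2.05, -0.27, 1.51]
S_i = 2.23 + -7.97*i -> [2.23, -5.74, -13.71, -21.68, -29.65]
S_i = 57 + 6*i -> [57, 63, 69, 75, 81]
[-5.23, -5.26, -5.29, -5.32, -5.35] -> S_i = -5.23 + -0.03*i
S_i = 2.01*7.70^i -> [2.01, 15.48, 119.17, 917.63, 7065.76]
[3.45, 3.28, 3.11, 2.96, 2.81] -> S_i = 3.45*0.95^i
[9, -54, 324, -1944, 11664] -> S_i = 9*-6^i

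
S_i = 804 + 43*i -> [804, 847, 890, 933, 976]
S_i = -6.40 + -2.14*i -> [-6.4, -8.54, -10.68, -12.82, -14.96]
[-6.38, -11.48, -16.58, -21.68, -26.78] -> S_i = -6.38 + -5.10*i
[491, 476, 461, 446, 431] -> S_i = 491 + -15*i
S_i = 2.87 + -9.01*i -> [2.87, -6.14, -15.15, -24.16, -33.17]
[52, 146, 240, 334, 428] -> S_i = 52 + 94*i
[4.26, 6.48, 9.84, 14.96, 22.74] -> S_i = 4.26*1.52^i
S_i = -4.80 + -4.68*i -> [-4.8, -9.48, -14.16, -18.84, -23.52]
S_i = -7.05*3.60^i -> [-7.05, -25.38, -91.37, -328.92, -1184.13]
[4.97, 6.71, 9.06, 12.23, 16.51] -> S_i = 4.97*1.35^i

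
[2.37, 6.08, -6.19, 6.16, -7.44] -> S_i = Random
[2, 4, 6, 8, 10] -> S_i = 2 + 2*i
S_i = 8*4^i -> [8, 32, 128, 512, 2048]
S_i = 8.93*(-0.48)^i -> [8.93, -4.29, 2.06, -0.99, 0.47]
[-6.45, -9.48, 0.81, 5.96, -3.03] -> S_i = Random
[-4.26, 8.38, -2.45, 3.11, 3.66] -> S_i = Random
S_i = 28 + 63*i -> [28, 91, 154, 217, 280]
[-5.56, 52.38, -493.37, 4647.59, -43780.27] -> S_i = -5.56*(-9.42)^i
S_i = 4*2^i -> [4, 8, 16, 32, 64]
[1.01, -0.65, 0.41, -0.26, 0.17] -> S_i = 1.01*(-0.64)^i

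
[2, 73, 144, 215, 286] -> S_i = 2 + 71*i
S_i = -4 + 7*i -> [-4, 3, 10, 17, 24]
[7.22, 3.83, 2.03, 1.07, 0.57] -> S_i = 7.22*0.53^i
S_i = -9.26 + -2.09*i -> [-9.26, -11.35, -13.44, -15.53, -17.62]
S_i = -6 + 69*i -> [-6, 63, 132, 201, 270]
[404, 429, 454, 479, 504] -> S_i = 404 + 25*i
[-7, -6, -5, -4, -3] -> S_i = -7 + 1*i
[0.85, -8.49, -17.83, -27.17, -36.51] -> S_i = 0.85 + -9.34*i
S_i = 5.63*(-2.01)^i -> [5.63, -11.32, 22.75, -45.72, 91.9]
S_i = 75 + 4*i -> [75, 79, 83, 87, 91]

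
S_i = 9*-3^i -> [9, -27, 81, -243, 729]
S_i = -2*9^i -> [-2, -18, -162, -1458, -13122]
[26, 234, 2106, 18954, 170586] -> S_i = 26*9^i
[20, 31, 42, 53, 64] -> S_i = 20 + 11*i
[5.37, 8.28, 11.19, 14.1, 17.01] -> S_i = 5.37 + 2.91*i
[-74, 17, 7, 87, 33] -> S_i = Random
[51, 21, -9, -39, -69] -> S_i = 51 + -30*i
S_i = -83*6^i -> [-83, -498, -2988, -17928, -107568]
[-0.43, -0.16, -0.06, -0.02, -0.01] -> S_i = -0.43*0.37^i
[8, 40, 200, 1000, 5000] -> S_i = 8*5^i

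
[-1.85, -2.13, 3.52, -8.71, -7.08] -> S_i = Random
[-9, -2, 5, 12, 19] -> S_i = -9 + 7*i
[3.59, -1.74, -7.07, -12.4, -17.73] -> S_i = 3.59 + -5.33*i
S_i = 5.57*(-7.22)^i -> [5.57, -40.22, 290.36, -2096.36, 15135.75]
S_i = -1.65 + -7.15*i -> [-1.65, -8.8, -15.95, -23.1, -30.25]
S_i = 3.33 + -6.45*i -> [3.33, -3.12, -9.57, -16.02, -22.47]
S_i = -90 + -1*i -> [-90, -91, -92, -93, -94]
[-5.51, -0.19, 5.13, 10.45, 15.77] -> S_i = -5.51 + 5.32*i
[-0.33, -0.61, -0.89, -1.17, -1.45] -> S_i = -0.33 + -0.28*i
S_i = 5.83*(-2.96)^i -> [5.83, -17.26, 51.08, -151.2, 447.54]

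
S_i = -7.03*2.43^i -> [-7.03, -17.08, -41.51, -100.87, -245.12]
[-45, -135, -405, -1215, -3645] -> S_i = -45*3^i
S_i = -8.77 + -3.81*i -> [-8.77, -12.58, -16.39, -20.2, -24.01]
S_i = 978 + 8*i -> [978, 986, 994, 1002, 1010]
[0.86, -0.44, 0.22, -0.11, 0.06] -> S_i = 0.86*(-0.51)^i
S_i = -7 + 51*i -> [-7, 44, 95, 146, 197]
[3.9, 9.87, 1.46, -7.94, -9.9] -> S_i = Random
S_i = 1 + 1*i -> [1, 2, 3, 4, 5]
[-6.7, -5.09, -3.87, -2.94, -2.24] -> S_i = -6.70*0.76^i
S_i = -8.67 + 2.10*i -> [-8.67, -6.57, -4.47, -2.37, -0.27]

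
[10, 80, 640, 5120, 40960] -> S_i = 10*8^i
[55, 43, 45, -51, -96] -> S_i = Random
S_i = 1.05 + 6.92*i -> [1.05, 7.97, 14.89, 21.81, 28.73]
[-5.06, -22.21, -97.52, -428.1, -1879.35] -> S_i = -5.06*4.39^i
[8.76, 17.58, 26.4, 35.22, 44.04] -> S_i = 8.76 + 8.82*i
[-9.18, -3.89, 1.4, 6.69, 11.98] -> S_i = -9.18 + 5.29*i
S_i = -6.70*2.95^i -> [-6.7, -19.76, -58.31, -172.0, -507.41]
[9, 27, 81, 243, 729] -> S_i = 9*3^i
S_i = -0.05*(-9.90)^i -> [-0.05, 0.5, -4.9, 48.51, -480.3]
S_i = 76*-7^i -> [76, -532, 3724, -26068, 182476]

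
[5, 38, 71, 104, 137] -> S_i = 5 + 33*i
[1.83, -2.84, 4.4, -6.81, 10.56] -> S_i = 1.83*(-1.55)^i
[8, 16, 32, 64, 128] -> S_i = 8*2^i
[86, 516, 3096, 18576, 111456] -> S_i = 86*6^i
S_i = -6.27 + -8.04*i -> [-6.27, -14.31, -22.35, -30.39, -38.43]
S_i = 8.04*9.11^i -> [8.04, 73.24, 667.26, 6078.71, 55377.02]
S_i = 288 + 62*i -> [288, 350, 412, 474, 536]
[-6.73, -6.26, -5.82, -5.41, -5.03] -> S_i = -6.73*0.93^i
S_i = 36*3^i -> [36, 108, 324, 972, 2916]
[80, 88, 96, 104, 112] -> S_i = 80 + 8*i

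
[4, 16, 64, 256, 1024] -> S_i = 4*4^i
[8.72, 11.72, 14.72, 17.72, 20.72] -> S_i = 8.72 + 3.00*i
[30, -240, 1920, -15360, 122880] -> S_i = 30*-8^i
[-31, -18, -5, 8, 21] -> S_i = -31 + 13*i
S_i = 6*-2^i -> [6, -12, 24, -48, 96]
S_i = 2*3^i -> [2, 6, 18, 54, 162]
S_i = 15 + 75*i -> [15, 90, 165, 240, 315]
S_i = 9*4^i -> [9, 36, 144, 576, 2304]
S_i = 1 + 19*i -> [1, 20, 39, 58, 77]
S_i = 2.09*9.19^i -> [2.09, 19.21, 176.51, 1622.16, 14907.62]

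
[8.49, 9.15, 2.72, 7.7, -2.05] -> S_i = Random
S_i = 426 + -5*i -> [426, 421, 416, 411, 406]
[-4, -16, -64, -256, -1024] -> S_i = -4*4^i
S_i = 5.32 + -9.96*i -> [5.32, -4.64, -14.6, -24.56, -34.52]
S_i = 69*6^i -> [69, 414, 2484, 14904, 89424]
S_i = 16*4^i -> [16, 64, 256, 1024, 4096]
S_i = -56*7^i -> [-56, -392, -2744, -19208, -134456]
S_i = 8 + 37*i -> [8, 45, 82, 119, 156]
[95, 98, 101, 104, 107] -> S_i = 95 + 3*i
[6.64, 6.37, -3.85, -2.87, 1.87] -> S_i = Random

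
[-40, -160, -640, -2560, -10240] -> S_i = -40*4^i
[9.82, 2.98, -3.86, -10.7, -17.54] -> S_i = 9.82 + -6.84*i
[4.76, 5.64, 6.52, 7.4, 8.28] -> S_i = 4.76 + 0.88*i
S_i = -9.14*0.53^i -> [-9.14, -4.84, -2.57, -1.36, -0.72]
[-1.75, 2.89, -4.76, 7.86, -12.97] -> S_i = -1.75*(-1.65)^i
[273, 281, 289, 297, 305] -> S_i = 273 + 8*i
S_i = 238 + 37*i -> [238, 275, 312, 349, 386]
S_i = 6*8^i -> [6, 48, 384, 3072, 24576]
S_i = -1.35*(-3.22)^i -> [-1.35, 4.35, -14.0, 45.07, -145.13]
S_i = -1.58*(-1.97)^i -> [-1.58, 3.11, -6.13, 12.08, -23.8]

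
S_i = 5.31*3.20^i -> [5.31, 16.99, 54.37, 174.0, 556.79]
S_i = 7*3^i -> [7, 21, 63, 189, 567]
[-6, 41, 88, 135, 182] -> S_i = -6 + 47*i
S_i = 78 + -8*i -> [78, 70, 62, 54, 46]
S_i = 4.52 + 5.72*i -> [4.52, 10.24, 15.96, 21.68, 27.4]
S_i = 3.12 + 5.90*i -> [3.12, 9.02, 14.92, 20.82, 26.72]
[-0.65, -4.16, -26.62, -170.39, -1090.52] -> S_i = -0.65*6.40^i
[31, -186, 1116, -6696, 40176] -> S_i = 31*-6^i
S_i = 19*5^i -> [19, 95, 475, 2375, 11875]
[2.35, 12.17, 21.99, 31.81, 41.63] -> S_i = 2.35 + 9.82*i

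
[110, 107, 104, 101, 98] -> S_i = 110 + -3*i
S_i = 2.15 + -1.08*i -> [2.15, 1.07, -0.01, -1.09, -2.17]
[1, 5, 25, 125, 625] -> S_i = 1*5^i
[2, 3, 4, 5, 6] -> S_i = 2 + 1*i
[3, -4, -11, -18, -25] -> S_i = 3 + -7*i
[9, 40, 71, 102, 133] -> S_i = 9 + 31*i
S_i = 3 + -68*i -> [3, -65, -133, -201, -269]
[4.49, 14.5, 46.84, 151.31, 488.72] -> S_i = 4.49*3.23^i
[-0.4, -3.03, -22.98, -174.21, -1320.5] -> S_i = -0.40*7.58^i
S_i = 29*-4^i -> [29, -116, 464, -1856, 7424]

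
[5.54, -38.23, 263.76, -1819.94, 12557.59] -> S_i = 5.54*(-6.90)^i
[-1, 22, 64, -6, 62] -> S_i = Random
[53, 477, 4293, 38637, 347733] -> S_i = 53*9^i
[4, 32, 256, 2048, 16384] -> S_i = 4*8^i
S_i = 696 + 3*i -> [696, 699, 702, 705, 708]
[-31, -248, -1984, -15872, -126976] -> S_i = -31*8^i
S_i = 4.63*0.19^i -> [4.63, 0.88, 0.17, 0.03, 0.01]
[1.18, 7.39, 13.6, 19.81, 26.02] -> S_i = 1.18 + 6.21*i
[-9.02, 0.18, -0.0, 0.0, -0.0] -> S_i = -9.02*(-0.02)^i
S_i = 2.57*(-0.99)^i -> [2.57, -2.54, 2.52, -2.49, 2.47]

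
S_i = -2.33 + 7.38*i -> [-2.33, 5.05, 12.43, 19.81, 27.19]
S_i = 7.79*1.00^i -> [7.79, 7.79, 7.79, 7.79, 7.79]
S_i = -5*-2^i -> [-5, 10, -20, 40, -80]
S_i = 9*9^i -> [9, 81, 729, 6561, 59049]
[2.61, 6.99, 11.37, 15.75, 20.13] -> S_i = 2.61 + 4.38*i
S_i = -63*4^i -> [-63, -252, -1008, -4032, -16128]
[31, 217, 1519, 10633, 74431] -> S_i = 31*7^i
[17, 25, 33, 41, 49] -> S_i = 17 + 8*i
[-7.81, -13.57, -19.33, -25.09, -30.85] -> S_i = -7.81 + -5.76*i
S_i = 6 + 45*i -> [6, 51, 96, 141, 186]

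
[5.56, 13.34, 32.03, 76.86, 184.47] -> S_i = 5.56*2.40^i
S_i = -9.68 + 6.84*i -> [-9.68, -2.84, 4.0, 10.84, 17.68]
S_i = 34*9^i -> [34, 306, 2754, 24786, 223074]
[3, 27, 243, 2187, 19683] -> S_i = 3*9^i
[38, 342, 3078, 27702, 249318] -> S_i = 38*9^i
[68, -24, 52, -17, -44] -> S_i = Random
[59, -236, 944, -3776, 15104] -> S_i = 59*-4^i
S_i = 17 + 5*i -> [17, 22, 27, 32, 37]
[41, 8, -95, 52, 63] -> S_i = Random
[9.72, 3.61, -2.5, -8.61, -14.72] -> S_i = 9.72 + -6.11*i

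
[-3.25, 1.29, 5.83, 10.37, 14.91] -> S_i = -3.25 + 4.54*i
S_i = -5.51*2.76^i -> [-5.51, -15.21, -41.97, -115.85, -319.73]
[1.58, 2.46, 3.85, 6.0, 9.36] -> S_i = 1.58*1.56^i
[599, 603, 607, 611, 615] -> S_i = 599 + 4*i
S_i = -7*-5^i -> [-7, 35, -175, 875, -4375]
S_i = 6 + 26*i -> [6, 32, 58, 84, 110]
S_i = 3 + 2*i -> [3, 5, 7, 9, 11]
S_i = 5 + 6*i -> [5, 11, 17, 23, 29]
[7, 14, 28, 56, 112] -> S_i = 7*2^i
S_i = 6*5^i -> [6, 30, 150, 750, 3750]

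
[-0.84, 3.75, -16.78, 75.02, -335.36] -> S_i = -0.84*(-4.47)^i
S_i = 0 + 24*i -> [0, 24, 48, 72, 96]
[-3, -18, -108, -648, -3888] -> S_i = -3*6^i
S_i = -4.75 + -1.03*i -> [-4.75, -5.78, -6.81, -7.84, -8.87]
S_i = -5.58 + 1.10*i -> [-5.58, -4.48, -3.38, -2.28, -1.18]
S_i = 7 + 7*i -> [7, 14, 21, 28, 35]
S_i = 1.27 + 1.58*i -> [1.27, 2.85, 4.43, 6.01, 7.59]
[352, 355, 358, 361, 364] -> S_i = 352 + 3*i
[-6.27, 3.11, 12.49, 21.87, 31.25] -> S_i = -6.27 + 9.38*i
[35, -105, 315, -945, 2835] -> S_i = 35*-3^i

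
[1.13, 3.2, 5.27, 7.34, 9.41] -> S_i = 1.13 + 2.07*i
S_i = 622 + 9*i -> [622, 631, 640, 649, 658]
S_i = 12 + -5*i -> [12, 7, 2, -3, -8]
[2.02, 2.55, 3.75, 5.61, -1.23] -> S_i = Random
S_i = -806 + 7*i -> [-806, -799, -792, -785, -778]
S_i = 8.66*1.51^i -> [8.66, 13.08, 19.75, 29.82, 45.02]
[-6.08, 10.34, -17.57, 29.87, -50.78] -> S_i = -6.08*(-1.70)^i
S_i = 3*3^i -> [3, 9, 27, 81, 243]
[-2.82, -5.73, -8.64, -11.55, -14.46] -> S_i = -2.82 + -2.91*i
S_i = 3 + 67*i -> [3, 70, 137, 204, 271]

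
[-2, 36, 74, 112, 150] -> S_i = -2 + 38*i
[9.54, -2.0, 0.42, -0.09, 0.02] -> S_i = 9.54*(-0.21)^i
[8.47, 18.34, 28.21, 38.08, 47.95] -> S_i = 8.47 + 9.87*i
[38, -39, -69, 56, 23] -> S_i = Random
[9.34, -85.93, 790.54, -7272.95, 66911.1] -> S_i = 9.34*(-9.20)^i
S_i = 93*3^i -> [93, 279, 837, 2511, 7533]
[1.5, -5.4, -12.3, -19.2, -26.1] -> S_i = 1.50 + -6.90*i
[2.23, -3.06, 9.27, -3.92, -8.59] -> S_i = Random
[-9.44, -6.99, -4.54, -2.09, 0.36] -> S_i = -9.44 + 2.45*i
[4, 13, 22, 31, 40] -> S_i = 4 + 9*i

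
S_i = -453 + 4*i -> [-453, -449, -445, -441, -437]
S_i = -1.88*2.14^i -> [-1.88, -4.02, -8.61, -18.42, -39.43]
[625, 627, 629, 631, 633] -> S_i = 625 + 2*i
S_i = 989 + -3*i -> [989, 986, 983, 980, 977]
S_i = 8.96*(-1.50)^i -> [8.96, -13.44, 20.16, -30.24, 45.36]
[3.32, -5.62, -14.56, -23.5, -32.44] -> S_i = 3.32 + -8.94*i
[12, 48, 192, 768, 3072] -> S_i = 12*4^i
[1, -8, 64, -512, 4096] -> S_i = 1*-8^i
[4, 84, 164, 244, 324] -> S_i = 4 + 80*i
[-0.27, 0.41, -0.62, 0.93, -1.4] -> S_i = -0.27*(-1.51)^i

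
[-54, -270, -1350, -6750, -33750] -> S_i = -54*5^i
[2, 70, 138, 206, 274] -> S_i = 2 + 68*i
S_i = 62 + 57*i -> [62, 119, 176, 233, 290]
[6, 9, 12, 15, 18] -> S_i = 6 + 3*i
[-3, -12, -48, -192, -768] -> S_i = -3*4^i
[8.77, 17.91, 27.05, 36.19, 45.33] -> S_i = 8.77 + 9.14*i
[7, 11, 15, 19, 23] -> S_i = 7 + 4*i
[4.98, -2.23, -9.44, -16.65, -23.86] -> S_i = 4.98 + -7.21*i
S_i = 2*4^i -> [2, 8, 32, 128, 512]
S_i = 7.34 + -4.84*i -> [7.34, 2.5, -2.34, -7.18, -12.02]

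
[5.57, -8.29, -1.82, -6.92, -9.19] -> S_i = Random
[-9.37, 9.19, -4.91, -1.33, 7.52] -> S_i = Random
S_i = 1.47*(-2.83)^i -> [1.47, -4.16, 11.77, -33.32, 94.29]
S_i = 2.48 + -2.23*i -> [2.48, 0.25, -1.98, -4.21, -6.44]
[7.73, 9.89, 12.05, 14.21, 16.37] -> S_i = 7.73 + 2.16*i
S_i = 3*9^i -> [3, 27, 243, 2187, 19683]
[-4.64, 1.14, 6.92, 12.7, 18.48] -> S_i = -4.64 + 5.78*i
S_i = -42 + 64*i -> [-42, 22, 86, 150, 214]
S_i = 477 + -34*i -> [477, 443, 409, 375, 341]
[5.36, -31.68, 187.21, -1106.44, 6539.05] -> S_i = 5.36*(-5.91)^i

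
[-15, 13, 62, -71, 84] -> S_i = Random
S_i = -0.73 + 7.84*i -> [-0.73, 7.11, 14.95, 22.79, 30.63]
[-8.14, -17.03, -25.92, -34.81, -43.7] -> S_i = -8.14 + -8.89*i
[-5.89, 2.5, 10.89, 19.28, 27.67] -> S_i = -5.89 + 8.39*i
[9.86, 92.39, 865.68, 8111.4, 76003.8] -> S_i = 9.86*9.37^i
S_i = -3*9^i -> [-3, -27, -243, -2187, -19683]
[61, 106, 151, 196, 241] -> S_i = 61 + 45*i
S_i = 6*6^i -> [6, 36, 216, 1296, 7776]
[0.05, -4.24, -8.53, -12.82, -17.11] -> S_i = 0.05 + -4.29*i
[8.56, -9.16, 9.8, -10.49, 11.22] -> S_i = 8.56*(-1.07)^i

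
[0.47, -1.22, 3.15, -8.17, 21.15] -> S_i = 0.47*(-2.59)^i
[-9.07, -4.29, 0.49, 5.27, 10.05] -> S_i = -9.07 + 4.78*i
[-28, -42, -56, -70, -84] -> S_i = -28 + -14*i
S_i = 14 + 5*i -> [14, 19, 24, 29, 34]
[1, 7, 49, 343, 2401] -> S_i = 1*7^i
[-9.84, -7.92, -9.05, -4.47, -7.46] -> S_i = Random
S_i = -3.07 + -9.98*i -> [-3.07, -13.05, -23.03, -33.01, -42.99]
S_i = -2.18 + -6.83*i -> [-2.18, -9.01, -15.84, -22.67, -29.5]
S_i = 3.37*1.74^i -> [3.37, 5.86, 10.2, 17.75, 30.89]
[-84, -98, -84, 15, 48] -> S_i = Random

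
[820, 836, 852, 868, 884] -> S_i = 820 + 16*i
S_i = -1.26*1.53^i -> [-1.26, -1.93, -2.95, -4.51, -6.9]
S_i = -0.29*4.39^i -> [-0.29, -1.27, -5.59, -24.54, -107.71]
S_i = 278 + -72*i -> [278, 206, 134, 62, -10]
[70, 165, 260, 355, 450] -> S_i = 70 + 95*i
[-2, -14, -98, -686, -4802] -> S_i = -2*7^i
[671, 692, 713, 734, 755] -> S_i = 671 + 21*i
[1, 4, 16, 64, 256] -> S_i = 1*4^i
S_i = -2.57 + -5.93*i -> [-2.57, -8.5, -14.43, -20.36, -26.29]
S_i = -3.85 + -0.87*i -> [-3.85, -4.72, -5.59, -6.46, -7.33]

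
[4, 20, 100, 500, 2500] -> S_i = 4*5^i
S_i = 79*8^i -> [79, 632, 5056, 40448, 323584]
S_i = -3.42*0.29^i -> [-3.42, -0.99, -0.29, -0.08, -0.02]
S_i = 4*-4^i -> [4, -16, 64, -256, 1024]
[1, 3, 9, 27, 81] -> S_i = 1*3^i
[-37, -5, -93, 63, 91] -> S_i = Random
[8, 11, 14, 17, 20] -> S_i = 8 + 3*i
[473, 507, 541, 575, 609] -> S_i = 473 + 34*i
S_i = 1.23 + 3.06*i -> [1.23, 4.29, 7.35, 10.41, 13.47]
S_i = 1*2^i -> [1, 2, 4, 8, 16]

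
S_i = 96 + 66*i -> [96, 162, 228, 294, 360]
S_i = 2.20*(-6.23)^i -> [2.2, -13.71, 85.39, -531.97, 3314.17]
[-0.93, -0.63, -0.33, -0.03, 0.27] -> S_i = -0.93 + 0.30*i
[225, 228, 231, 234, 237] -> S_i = 225 + 3*i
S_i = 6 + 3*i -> [6, 9, 12, 15, 18]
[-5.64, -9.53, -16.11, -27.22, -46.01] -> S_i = -5.64*1.69^i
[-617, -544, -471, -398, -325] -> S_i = -617 + 73*i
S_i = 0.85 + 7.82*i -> [0.85, 8.67, 16.49, 24.31, 32.13]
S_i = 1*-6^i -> [1, -6, 36, -216, 1296]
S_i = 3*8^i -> [3, 24, 192, 1536, 12288]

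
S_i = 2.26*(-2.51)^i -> [2.26, -5.67, 14.24, -35.74, 89.7]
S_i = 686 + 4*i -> [686, 690, 694, 698, 702]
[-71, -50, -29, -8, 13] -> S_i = -71 + 21*i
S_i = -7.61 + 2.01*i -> [-7.61, -5.6, -3.59, -1.58, 0.43]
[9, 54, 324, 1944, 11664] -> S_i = 9*6^i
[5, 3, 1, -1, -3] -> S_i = 5 + -2*i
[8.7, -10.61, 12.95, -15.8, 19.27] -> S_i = 8.70*(-1.22)^i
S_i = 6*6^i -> [6, 36, 216, 1296, 7776]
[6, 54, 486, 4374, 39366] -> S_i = 6*9^i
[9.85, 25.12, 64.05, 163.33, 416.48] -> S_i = 9.85*2.55^i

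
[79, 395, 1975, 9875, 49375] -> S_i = 79*5^i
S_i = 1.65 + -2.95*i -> [1.65, -1.3, -4.25, -7.2, -10.15]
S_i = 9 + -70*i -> [9, -61, -131, -201, -271]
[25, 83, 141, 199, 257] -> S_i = 25 + 58*i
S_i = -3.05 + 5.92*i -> [-3.05, 2.87, 8.79, 14.71, 20.63]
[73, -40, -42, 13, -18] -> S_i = Random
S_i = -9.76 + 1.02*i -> [-9.76, -8.74, -7.72, -6.7, -5.68]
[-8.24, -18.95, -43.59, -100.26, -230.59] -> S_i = -8.24*2.30^i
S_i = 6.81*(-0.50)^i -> [6.81, -3.4, 1.7, -0.85, 0.43]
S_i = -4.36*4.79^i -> [-4.36, -20.88, -100.04, -479.17, -2295.24]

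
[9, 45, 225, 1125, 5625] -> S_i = 9*5^i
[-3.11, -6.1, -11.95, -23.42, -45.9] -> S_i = -3.11*1.96^i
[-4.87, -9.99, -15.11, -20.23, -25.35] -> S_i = -4.87 + -5.12*i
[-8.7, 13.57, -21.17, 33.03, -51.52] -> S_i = -8.70*(-1.56)^i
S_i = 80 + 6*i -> [80, 86, 92, 98, 104]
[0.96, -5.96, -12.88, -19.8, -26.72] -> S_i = 0.96 + -6.92*i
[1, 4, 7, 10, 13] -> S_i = 1 + 3*i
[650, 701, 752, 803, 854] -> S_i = 650 + 51*i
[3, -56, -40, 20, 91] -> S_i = Random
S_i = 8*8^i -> [8, 64, 512, 4096, 32768]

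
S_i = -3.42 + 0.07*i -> [-3.42, -3.35, -3.28, -3.21, -3.14]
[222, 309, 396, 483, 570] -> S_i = 222 + 87*i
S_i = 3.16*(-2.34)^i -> [3.16, -7.39, 17.3, -40.49, 94.74]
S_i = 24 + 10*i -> [24, 34, 44, 54, 64]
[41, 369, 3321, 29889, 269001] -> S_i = 41*9^i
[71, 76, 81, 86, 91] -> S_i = 71 + 5*i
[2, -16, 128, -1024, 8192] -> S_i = 2*-8^i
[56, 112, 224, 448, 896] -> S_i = 56*2^i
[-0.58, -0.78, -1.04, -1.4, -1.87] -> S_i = -0.58*1.34^i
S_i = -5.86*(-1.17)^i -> [-5.86, 6.86, -8.02, 9.39, -10.98]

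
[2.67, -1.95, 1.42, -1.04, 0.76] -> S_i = 2.67*(-0.73)^i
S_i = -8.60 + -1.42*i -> [-8.6, -10.02, -11.44, -12.86, -14.28]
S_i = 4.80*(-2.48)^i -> [4.8, -11.9, 29.52, -73.21, 181.57]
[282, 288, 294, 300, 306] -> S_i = 282 + 6*i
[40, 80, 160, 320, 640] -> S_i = 40*2^i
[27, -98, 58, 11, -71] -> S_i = Random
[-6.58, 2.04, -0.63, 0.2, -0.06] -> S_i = -6.58*(-0.31)^i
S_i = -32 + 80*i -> [-32, 48, 128, 208, 288]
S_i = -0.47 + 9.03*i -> [-0.47, 8.56, 17.59, 26.62, 35.65]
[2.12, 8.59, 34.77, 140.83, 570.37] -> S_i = 2.12*4.05^i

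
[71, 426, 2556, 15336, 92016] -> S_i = 71*6^i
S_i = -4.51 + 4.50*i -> [-4.51, -0.01, 4.49, 8.99, 13.49]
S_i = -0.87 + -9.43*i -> [-0.87, -10.3, -19.73, -29.16, -38.59]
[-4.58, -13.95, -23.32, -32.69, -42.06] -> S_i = -4.58 + -9.37*i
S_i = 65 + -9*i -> [65, 56, 47, 38, 29]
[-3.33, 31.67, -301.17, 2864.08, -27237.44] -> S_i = -3.33*(-9.51)^i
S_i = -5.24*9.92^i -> [-5.24, -51.98, -515.65, -5115.24, -50743.21]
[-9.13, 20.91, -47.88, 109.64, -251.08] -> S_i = -9.13*(-2.29)^i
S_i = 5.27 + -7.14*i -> [5.27, -1.87, -9.01, -16.15, -23.29]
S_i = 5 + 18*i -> [5, 23, 41, 59, 77]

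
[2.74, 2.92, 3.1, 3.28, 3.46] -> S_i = 2.74 + 0.18*i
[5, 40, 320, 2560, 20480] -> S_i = 5*8^i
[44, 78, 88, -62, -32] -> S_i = Random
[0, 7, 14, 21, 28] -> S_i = 0 + 7*i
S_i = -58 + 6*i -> [-58, -52, -46, -40, -34]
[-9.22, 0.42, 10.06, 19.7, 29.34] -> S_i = -9.22 + 9.64*i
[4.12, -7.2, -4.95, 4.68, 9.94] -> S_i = Random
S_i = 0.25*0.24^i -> [0.25, 0.06, 0.01, 0.0, 0.0]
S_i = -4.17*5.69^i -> [-4.17, -23.73, -135.01, -768.2, -4371.04]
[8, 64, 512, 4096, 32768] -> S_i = 8*8^i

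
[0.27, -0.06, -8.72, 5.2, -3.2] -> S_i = Random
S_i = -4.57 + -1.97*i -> [-4.57, -6.54, -8.51, -10.48, -12.45]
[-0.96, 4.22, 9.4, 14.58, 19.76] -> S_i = -0.96 + 5.18*i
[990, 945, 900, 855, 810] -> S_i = 990 + -45*i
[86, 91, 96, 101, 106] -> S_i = 86 + 5*i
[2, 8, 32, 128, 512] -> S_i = 2*4^i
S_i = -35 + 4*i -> [-35, -31, -27, -23, -19]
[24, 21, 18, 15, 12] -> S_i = 24 + -3*i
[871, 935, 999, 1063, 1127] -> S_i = 871 + 64*i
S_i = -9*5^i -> [-9, -45, -225, -1125, -5625]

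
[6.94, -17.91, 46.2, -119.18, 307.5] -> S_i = 6.94*(-2.58)^i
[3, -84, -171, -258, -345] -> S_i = 3 + -87*i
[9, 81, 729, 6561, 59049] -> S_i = 9*9^i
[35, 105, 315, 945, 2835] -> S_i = 35*3^i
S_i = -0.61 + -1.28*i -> [-0.61, -1.89, -3.17, -4.45, -5.73]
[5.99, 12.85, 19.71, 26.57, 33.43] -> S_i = 5.99 + 6.86*i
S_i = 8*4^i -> [8, 32, 128, 512, 2048]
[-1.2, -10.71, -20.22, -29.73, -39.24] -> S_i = -1.20 + -9.51*i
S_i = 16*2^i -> [16, 32, 64, 128, 256]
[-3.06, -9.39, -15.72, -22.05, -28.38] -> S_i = -3.06 + -6.33*i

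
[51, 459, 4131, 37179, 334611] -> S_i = 51*9^i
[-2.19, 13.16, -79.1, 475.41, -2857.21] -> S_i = -2.19*(-6.01)^i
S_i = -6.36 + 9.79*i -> [-6.36, 3.43, 13.22, 23.01, 32.8]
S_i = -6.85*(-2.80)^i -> [-6.85, 19.18, -53.7, 150.37, -421.04]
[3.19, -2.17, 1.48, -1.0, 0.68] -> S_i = 3.19*(-0.68)^i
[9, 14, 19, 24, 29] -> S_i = 9 + 5*i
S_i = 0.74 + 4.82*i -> [0.74, 5.56, 10.38, 15.2, 20.02]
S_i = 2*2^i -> [2, 4, 8, 16, 32]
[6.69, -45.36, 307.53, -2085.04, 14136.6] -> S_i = 6.69*(-6.78)^i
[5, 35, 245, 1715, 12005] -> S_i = 5*7^i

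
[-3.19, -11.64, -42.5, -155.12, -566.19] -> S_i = -3.19*3.65^i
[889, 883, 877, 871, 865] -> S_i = 889 + -6*i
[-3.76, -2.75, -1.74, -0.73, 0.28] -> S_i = -3.76 + 1.01*i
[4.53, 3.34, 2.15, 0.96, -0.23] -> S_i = 4.53 + -1.19*i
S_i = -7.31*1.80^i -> [-7.31, -13.16, -23.68, -42.63, -76.74]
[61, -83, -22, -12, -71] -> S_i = Random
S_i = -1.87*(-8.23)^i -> [-1.87, 15.39, -126.66, 1042.42, -8579.08]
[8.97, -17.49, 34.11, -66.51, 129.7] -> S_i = 8.97*(-1.95)^i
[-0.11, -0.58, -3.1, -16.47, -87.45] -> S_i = -0.11*5.31^i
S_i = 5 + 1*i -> [5, 6, 7, 8, 9]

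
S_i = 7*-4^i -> [7, -28, 112, -448, 1792]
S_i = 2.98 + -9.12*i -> [2.98, -6.14, -15.26, -24.38, -33.5]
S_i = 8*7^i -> [8, 56, 392, 2744, 19208]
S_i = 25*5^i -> [25, 125, 625, 3125, 15625]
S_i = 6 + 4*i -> [6, 10, 14, 18, 22]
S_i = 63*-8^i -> [63, -504, 4032, -32256, 258048]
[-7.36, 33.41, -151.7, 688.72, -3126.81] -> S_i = -7.36*(-4.54)^i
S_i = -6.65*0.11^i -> [-6.65, -0.73, -0.08, -0.01, -0.0]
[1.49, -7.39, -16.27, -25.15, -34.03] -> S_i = 1.49 + -8.88*i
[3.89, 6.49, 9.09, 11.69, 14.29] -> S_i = 3.89 + 2.60*i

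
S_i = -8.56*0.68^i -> [-8.56, -5.82, -3.96, -2.69, -1.83]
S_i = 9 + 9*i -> [9, 18, 27, 36, 45]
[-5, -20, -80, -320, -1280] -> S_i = -5*4^i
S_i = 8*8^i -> [8, 64, 512, 4096, 32768]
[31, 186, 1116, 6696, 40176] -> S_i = 31*6^i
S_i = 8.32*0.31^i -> [8.32, 2.58, 0.8, 0.25, 0.08]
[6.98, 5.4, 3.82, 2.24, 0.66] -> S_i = 6.98 + -1.58*i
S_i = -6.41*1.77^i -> [-6.41, -11.35, -20.08, -35.54, -62.91]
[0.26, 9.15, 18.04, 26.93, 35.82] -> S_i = 0.26 + 8.89*i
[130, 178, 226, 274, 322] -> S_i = 130 + 48*i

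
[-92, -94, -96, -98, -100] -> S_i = -92 + -2*i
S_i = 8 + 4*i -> [8, 12, 16, 20, 24]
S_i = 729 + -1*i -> [729, 728, 727, 726, 725]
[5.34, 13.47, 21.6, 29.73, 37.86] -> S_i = 5.34 + 8.13*i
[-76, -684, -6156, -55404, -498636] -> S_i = -76*9^i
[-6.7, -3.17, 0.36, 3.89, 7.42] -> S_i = -6.70 + 3.53*i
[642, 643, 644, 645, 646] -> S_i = 642 + 1*i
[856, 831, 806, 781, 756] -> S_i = 856 + -25*i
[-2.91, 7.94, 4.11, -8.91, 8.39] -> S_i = Random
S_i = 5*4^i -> [5, 20, 80, 320, 1280]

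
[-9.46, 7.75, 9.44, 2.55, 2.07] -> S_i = Random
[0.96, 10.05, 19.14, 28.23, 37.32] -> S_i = 0.96 + 9.09*i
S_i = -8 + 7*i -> [-8, -1, 6, 13, 20]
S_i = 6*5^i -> [6, 30, 150, 750, 3750]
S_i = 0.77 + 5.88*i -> [0.77, 6.65, 12.53, 18.41, 24.29]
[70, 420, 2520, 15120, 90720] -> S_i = 70*6^i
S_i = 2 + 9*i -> [2, 11, 20, 29, 38]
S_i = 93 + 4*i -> [93, 97, 101, 105, 109]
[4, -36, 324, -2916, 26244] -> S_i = 4*-9^i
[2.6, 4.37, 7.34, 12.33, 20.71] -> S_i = 2.60*1.68^i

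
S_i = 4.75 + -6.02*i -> [4.75, -1.27, -7.29, -13.31, -19.33]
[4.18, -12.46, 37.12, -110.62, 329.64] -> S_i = 4.18*(-2.98)^i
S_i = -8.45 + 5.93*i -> [-8.45, -2.52, 3.41, 9.34, 15.27]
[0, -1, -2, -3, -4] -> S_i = 0 + -1*i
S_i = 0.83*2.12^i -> [0.83, 1.76, 3.73, 7.91, 16.77]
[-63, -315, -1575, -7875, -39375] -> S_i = -63*5^i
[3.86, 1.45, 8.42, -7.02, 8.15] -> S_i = Random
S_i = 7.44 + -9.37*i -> [7.44, -1.93, -11.3, -20.67, -30.04]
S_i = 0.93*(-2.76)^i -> [0.93, -2.57, 7.08, -19.55, 53.97]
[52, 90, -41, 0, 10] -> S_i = Random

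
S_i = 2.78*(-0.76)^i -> [2.78, -2.11, 1.61, -1.22, 0.93]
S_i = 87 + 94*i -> [87, 181, 275, 369, 463]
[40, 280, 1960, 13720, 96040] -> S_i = 40*7^i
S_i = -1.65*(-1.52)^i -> [-1.65, 2.51, -3.81, 5.79, -8.81]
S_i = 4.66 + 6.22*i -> [4.66, 10.88, 17.1, 23.32, 29.54]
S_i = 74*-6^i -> [74, -444, 2664, -15984, 95904]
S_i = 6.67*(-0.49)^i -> [6.67, -3.27, 1.6, -0.78, 0.38]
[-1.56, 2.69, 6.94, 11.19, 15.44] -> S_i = -1.56 + 4.25*i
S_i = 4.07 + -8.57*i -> [4.07, -4.5, -13.07, -21.64, -30.21]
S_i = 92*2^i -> [92, 184, 368, 736, 1472]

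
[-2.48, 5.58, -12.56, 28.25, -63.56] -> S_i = -2.48*(-2.25)^i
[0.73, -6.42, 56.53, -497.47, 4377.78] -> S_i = 0.73*(-8.80)^i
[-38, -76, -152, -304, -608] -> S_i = -38*2^i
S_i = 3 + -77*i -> [3, -74, -151, -228, -305]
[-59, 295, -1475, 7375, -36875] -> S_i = -59*-5^i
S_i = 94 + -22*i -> [94, 72, 50, 28, 6]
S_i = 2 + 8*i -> [2, 10, 18, 26, 34]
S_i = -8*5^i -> [-8, -40, -200, -1000, -5000]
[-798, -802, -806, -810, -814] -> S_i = -798 + -4*i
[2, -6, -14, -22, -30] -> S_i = 2 + -8*i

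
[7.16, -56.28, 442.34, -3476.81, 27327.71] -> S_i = 7.16*(-7.86)^i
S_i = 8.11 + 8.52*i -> [8.11, 16.63, 25.15, 33.67, 42.19]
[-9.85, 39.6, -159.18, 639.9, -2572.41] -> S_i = -9.85*(-4.02)^i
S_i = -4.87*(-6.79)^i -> [-4.87, 33.07, -224.53, 1524.54, -10351.61]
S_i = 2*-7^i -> [2, -14, 98, -686, 4802]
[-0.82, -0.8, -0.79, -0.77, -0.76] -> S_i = -0.82*0.98^i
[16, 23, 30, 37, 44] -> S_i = 16 + 7*i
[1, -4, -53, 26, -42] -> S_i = Random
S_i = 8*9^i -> [8, 72, 648, 5832, 52488]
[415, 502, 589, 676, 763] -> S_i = 415 + 87*i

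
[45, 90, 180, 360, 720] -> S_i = 45*2^i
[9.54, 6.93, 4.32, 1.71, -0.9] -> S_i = 9.54 + -2.61*i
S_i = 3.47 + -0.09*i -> [3.47, 3.38, 3.29, 3.2, 3.11]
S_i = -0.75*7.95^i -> [-0.75, -5.96, -47.4, -376.84, -2995.92]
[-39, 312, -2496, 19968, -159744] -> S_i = -39*-8^i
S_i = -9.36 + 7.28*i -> [-9.36, -2.08, 5.2, 12.48, 19.76]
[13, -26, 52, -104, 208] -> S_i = 13*-2^i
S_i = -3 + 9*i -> [-3, 6, 15, 24, 33]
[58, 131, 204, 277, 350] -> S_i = 58 + 73*i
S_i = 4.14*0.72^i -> [4.14, 2.98, 2.15, 1.55, 1.11]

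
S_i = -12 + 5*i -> [-12, -7, -2, 3, 8]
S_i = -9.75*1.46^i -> [-9.75, -14.24, -20.78, -30.34, -44.3]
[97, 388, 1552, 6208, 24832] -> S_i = 97*4^i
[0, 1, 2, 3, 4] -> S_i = 0 + 1*i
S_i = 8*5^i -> [8, 40, 200, 1000, 5000]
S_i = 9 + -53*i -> [9, -44, -97, -150, -203]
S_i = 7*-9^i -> [7, -63, 567, -5103, 45927]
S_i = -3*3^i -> [-3, -9, -27, -81, -243]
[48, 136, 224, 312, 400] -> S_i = 48 + 88*i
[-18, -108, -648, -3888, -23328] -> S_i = -18*6^i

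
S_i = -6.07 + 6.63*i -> [-6.07, 0.56, 7.19, 13.82, 20.45]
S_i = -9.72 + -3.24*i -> [-9.72, -12.96, -16.2, -19.44, -22.68]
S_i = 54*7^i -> [54, 378, 2646, 18522, 129654]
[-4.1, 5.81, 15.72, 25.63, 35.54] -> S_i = -4.10 + 9.91*i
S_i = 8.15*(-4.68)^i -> [8.15, -38.14, 178.5, -835.4, 3909.68]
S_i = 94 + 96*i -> [94, 190, 286, 382, 478]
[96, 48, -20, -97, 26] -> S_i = Random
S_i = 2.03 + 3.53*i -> [2.03, 5.56, 9.09, 12.62, 16.15]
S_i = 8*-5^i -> [8, -40, 200, -1000, 5000]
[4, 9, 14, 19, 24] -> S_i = 4 + 5*i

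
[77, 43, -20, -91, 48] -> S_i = Random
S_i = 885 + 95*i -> [885, 980, 1075, 1170, 1265]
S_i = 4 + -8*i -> [4, -4, -12, -20, -28]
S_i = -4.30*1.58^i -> [-4.3, -6.79, -10.73, -16.96, -26.8]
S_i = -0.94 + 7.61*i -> [-0.94, 6.67, 14.28, 21.89, 29.5]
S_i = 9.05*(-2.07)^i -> [9.05, -18.73, 38.78, -80.27, 166.16]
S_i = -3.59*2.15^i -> [-3.59, -7.72, -16.59, -35.68, -76.71]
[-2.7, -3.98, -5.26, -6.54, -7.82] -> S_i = -2.70 + -1.28*i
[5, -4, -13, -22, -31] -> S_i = 5 + -9*i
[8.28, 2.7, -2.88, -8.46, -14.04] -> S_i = 8.28 + -5.58*i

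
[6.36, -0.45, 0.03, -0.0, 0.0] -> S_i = 6.36*(-0.07)^i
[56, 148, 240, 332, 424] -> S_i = 56 + 92*i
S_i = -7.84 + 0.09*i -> [-7.84, -7.75, -7.66, -7.57, -7.48]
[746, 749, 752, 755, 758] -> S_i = 746 + 3*i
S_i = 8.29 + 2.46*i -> [8.29, 10.75, 13.21, 15.67, 18.13]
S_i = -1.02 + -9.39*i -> [-1.02, -10.41, -19.8, -29.19, -38.58]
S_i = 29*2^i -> [29, 58, 116, 232, 464]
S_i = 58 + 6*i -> [58, 64, 70, 76, 82]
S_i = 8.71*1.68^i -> [8.71, 14.63, 24.58, 41.3, 69.38]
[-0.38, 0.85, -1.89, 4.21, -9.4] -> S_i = -0.38*(-2.23)^i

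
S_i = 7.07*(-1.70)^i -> [7.07, -12.02, 20.43, -34.73, 59.05]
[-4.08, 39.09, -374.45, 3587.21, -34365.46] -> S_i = -4.08*(-9.58)^i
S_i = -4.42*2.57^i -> [-4.42, -11.36, -29.19, -75.03, -192.82]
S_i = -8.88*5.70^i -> [-8.88, -50.62, -288.51, -1644.51, -9373.73]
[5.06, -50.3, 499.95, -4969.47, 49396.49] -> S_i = 5.06*(-9.94)^i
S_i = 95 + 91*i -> [95, 186, 277, 368, 459]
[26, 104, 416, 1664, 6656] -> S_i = 26*4^i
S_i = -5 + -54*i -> [-5, -59, -113, -167, -221]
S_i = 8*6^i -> [8, 48, 288, 1728, 10368]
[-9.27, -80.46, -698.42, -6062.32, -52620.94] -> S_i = -9.27*8.68^i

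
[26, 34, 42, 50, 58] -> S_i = 26 + 8*i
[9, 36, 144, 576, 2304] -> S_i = 9*4^i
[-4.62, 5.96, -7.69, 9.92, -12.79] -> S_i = -4.62*(-1.29)^i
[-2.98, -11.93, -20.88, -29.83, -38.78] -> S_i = -2.98 + -8.95*i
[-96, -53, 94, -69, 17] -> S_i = Random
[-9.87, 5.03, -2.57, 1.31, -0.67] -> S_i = -9.87*(-0.51)^i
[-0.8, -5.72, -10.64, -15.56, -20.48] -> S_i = -0.80 + -4.92*i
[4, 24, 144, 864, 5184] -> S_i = 4*6^i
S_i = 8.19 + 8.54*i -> [8.19, 16.73, 25.27, 33.81, 42.35]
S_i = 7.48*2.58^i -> [7.48, 19.3, 49.79, 128.46, 331.42]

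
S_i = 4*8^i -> [4, 32, 256, 2048, 16384]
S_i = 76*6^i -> [76, 456, 2736, 16416, 98496]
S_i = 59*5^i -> [59, 295, 1475, 7375, 36875]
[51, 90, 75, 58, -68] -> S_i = Random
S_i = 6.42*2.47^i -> [6.42, 15.86, 39.17, 96.74, 238.96]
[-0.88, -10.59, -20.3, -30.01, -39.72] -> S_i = -0.88 + -9.71*i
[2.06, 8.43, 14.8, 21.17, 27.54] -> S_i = 2.06 + 6.37*i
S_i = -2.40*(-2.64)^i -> [-2.4, 6.34, -16.73, 44.16, -116.58]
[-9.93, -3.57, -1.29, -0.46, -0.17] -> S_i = -9.93*0.36^i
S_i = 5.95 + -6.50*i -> [5.95, -0.55, -7.05, -13.55, -20.05]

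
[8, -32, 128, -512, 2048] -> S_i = 8*-4^i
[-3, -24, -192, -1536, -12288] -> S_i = -3*8^i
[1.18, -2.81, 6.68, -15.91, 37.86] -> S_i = 1.18*(-2.38)^i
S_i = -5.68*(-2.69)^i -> [-5.68, 15.28, -41.1, 110.56, -297.41]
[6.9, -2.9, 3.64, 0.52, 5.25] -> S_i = Random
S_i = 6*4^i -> [6, 24, 96, 384, 1536]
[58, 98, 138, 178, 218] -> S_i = 58 + 40*i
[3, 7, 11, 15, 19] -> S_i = 3 + 4*i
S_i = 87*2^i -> [87, 174, 348, 696, 1392]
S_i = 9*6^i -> [9, 54, 324, 1944, 11664]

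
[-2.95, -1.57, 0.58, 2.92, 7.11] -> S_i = Random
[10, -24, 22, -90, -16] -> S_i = Random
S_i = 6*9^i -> [6, 54, 486, 4374, 39366]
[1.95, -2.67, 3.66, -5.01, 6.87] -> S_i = 1.95*(-1.37)^i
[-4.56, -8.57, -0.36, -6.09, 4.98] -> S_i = Random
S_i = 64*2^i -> [64, 128, 256, 512, 1024]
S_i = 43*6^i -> [43, 258, 1548, 9288, 55728]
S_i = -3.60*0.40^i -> [-3.6, -1.44, -0.58, -0.23, -0.09]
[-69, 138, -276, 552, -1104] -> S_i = -69*-2^i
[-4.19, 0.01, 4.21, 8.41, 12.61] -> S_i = -4.19 + 4.20*i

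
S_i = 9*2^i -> [9, 18, 36, 72, 144]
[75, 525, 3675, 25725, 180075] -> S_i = 75*7^i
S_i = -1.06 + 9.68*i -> [-1.06, 8.62, 18.3, 27.98, 37.66]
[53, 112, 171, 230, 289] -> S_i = 53 + 59*i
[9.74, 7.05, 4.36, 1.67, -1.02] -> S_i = 9.74 + -2.69*i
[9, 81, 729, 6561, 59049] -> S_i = 9*9^i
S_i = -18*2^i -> [-18, -36, -72, -144, -288]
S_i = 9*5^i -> [9, 45, 225, 1125, 5625]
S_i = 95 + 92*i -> [95, 187, 279, 371, 463]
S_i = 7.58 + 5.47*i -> [7.58, 13.05, 18.52, 23.99, 29.46]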